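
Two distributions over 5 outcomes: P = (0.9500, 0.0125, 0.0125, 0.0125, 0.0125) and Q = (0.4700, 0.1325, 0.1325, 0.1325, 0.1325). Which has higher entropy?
Q

P is highly concentrated on one outcome (95%), making it nearly deterministic. Q spreads its mass more evenly (max 47%). The more spread-out distribution has higher entropy: H(P) ≈ 0.386 bits, H(Q) ≈ 2.057 bits.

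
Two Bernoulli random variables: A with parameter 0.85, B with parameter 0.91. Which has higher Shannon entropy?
A

For binary distributions, entropy is maximized at p=0.5 and decreases as p moves toward 0 or 1.

H(A) = H(0.85) = 0.6098 bits
H(B) = H(0.91) = 0.4365 bits

Distribution A (p=0.85) is closer to uniform (p=0.5), so it has higher entropy.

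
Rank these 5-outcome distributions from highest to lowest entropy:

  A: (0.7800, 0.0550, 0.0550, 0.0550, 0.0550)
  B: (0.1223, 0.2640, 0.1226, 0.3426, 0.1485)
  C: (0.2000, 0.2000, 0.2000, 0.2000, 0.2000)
C > B > A

Key insight: Entropy is maximized by uniform distributions and minimized by concentrated distributions.

- Uniform distributions have maximum entropy log₂(5) = 2.3219 bits
- The more "peaked" or concentrated a distribution, the lower its entropy

Entropies:
  H(A) = 1.2002 bits
  H(B) = 2.1873 bits
  H(C) = 2.3219 bits

Ranking: C > B > A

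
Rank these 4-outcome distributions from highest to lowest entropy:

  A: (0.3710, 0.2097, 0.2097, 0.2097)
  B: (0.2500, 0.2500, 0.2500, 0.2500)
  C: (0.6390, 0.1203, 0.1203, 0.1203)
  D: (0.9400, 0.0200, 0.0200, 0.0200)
B > A > C > D

Key insight: Entropy is maximized by uniform distributions and minimized by concentrated distributions.

Entropies:
  H(A) = 1.9484 bits
  H(B) = 2.0000 bits
  H(C) = 1.5157 bits
  H(D) = 0.4225 bits

Ranking: B > A > C > D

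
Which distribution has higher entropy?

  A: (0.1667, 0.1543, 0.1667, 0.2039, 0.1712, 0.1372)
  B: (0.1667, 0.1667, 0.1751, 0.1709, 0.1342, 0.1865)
B

Both distributions are close to uniform, making this a harder comparison.

H(A) = 2.5746 bits
H(B) = 2.5781 bits

The distribution closer to uniform has higher entropy.
Answer: B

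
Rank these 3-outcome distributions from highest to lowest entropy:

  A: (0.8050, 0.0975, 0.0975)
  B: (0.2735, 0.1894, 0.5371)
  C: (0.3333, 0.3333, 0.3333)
C > B > A

Key insight: Entropy is maximized by uniform distributions and minimized by concentrated distributions.

- Uniform distributions have maximum entropy log₂(3) = 1.5850 bits
- The more "peaked" or concentrated a distribution, the lower its entropy

Entropies:
  H(A) = 0.9068 bits
  H(B) = 1.4478 bits
  H(C) = 1.5850 bits

Ranking: C > B > A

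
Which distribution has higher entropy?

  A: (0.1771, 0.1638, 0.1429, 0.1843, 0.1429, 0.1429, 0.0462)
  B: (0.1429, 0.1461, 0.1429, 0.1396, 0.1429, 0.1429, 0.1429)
B

Both distributions are close to uniform, making this a harder comparison.

H(A) = 2.7276 bits
H(B) = 2.8072 bits

The distribution closer to uniform has higher entropy.
Answer: B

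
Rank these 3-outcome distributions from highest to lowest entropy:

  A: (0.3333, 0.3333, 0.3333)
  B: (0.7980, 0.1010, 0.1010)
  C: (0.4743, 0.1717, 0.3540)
A > C > B

Key insight: Entropy is maximized by uniform distributions and minimized by concentrated distributions.

- Uniform distributions have maximum entropy log₂(3) = 1.5850 bits
- The more "peaked" or concentrated a distribution, the lower its entropy

Entropies:
  H(A) = 1.5850 bits
  H(B) = 0.9279 bits
  H(C) = 1.4772 bits

Ranking: A > C > B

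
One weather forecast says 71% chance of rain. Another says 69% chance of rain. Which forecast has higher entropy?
69% forecast

Treat each forecast as a Bernoulli distribution. Binary entropy is maximized at p=0.5 and falls off symmetrically toward 0 or 1. The 69% forecast is closer to 50%, so it is more uncertain. H(71%) ≈ 0.869 bits, H(69%) ≈ 0.893 bits.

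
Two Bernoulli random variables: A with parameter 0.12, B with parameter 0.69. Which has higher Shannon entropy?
B

For binary distributions, entropy is maximized at p=0.5 and decreases as p moves toward 0 or 1.

H(A) = H(0.12) = 0.5294 bits
H(B) = H(0.69) = 0.8932 bits

Distribution B (p=0.69) is closer to uniform (p=0.5), so it has higher entropy.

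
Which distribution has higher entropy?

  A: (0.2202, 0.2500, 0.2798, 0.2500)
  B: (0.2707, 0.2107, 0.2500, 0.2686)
A

Both distributions are close to uniform, making this a harder comparison.

H(A) = 1.9949 bits
H(B) = 1.9931 bits

The distribution closer to uniform has higher entropy.
Answer: A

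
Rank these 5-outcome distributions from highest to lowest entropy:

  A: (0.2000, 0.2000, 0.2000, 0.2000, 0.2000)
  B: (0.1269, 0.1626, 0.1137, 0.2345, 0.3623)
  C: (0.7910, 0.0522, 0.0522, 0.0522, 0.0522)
A > B > C

Key insight: Entropy is maximized by uniform distributions and minimized by concentrated distributions.

- Uniform distributions have maximum entropy log₂(5) = 2.3219 bits
- The more "peaked" or concentrated a distribution, the lower its entropy

Entropies:
  H(A) = 2.3219 bits
  H(B) = 2.1821 bits
  H(C) = 1.1576 bits

Ranking: A > B > C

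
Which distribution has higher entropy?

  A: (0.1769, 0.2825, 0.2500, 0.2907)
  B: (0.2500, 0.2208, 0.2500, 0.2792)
B

Both distributions are close to uniform, making this a harder comparison.

H(A) = 1.9753 bits
H(B) = 1.9951 bits

The distribution closer to uniform has higher entropy.
Answer: B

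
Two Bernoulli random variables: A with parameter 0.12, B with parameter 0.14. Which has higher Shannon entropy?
B

For binary distributions, entropy is maximized at p=0.5 and decreases as p moves toward 0 or 1.

H(A) = H(0.12) = 0.5294 bits
H(B) = H(0.14) = 0.5842 bits

Distribution B (p=0.14) is closer to uniform (p=0.5), so it has higher entropy.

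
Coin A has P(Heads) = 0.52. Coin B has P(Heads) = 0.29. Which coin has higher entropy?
A

For binary distributions, entropy is maximized at p=0.5 and decreases as p moves toward 0 or 1.

H(A) = H(0.52) = 0.9988 bits
H(B) = H(0.29) = 0.8687 bits

Distribution A (p=0.52) is closer to uniform (p=0.5), so it has higher entropy.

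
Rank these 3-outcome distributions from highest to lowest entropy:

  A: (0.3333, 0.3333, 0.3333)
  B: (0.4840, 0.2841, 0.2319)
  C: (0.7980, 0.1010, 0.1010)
A > B > C

Key insight: Entropy is maximized by uniform distributions and minimized by concentrated distributions.

- Uniform distributions have maximum entropy log₂(3) = 1.5850 bits
- The more "peaked" or concentrated a distribution, the lower its entropy

Entropies:
  H(A) = 1.5850 bits
  H(B) = 1.5115 bits
  H(C) = 0.9279 bits

Ranking: A > B > C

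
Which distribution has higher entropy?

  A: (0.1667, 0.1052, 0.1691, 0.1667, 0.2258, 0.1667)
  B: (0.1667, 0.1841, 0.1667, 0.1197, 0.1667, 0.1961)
B

Both distributions are close to uniform, making this a harder comparison.

H(A) = 2.5525 bits
H(B) = 2.5696 bits

The distribution closer to uniform has higher entropy.
Answer: B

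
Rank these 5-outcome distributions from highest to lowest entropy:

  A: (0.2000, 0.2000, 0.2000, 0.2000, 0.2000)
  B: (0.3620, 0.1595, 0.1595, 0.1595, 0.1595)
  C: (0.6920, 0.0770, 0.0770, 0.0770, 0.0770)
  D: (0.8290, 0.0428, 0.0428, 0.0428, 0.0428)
A > B > C > D

Key insight: Entropy is maximized by uniform distributions and minimized by concentrated distributions.

Entropies:
  H(A) = 2.3219 bits
  H(B) = 2.2203 bits
  H(C) = 1.5069 bits
  H(D) = 1.0020 bits

Ranking: A > B > C > D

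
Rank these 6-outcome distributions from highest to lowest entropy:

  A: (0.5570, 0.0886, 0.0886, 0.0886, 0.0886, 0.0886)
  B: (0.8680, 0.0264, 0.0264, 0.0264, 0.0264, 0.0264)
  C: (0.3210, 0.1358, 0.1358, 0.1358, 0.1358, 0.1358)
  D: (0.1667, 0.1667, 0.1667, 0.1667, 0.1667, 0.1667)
D > C > A > B

Key insight: Entropy is maximized by uniform distributions and minimized by concentrated distributions.

Entropies:
  H(A) = 2.0192 bits
  H(B) = 0.8694 bits
  H(C) = 2.4821 bits
  H(D) = 2.5850 bits

Ranking: D > C > A > B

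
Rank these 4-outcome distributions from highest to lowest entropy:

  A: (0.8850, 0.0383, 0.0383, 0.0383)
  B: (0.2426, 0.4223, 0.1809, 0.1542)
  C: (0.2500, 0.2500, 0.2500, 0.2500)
C > B > A

Key insight: Entropy is maximized by uniform distributions and minimized by concentrated distributions.

- Uniform distributions have maximum entropy log₂(4) = 2.0000 bits
- The more "peaked" or concentrated a distribution, the lower its entropy

Entropies:
  H(A) = 0.6971 bits
  H(B) = 1.8831 bits
  H(C) = 2.0000 bits

Ranking: C > B > A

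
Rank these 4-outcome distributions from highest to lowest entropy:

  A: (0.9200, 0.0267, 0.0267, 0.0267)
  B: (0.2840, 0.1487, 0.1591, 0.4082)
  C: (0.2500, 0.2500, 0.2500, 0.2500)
C > B > A

Key insight: Entropy is maximized by uniform distributions and minimized by concentrated distributions.

- Uniform distributions have maximum entropy log₂(4) = 2.0000 bits
- The more "peaked" or concentrated a distribution, the lower its entropy

Entropies:
  H(A) = 0.5290 bits
  H(B) = 1.8741 bits
  H(C) = 2.0000 bits

Ranking: C > B > A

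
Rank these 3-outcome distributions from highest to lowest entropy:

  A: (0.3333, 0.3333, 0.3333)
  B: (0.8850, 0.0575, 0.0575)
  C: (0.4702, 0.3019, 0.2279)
A > C > B

Key insight: Entropy is maximized by uniform distributions and minimized by concentrated distributions.

- Uniform distributions have maximum entropy log₂(3) = 1.5850 bits
- The more "peaked" or concentrated a distribution, the lower its entropy

Entropies:
  H(A) = 1.5850 bits
  H(B) = 0.6298 bits
  H(C) = 1.5198 bits

Ranking: A > C > B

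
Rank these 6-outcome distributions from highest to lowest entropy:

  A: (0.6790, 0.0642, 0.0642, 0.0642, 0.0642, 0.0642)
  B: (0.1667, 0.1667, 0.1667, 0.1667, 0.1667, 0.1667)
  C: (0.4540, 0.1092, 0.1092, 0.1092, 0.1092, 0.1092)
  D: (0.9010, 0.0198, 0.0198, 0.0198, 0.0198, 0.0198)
B > C > A > D

Key insight: Entropy is maximized by uniform distributions and minimized by concentrated distributions.

Entropies:
  H(A) = 1.6508 bits
  H(B) = 2.5850 bits
  H(C) = 2.2617 bits
  H(D) = 0.6957 bits

Ranking: B > C > A > D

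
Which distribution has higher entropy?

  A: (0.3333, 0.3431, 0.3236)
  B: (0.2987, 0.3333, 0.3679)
A

Both distributions are close to uniform, making this a harder comparison.

H(A) = 1.5846 bits
H(B) = 1.5798 bits

The distribution closer to uniform has higher entropy.
Answer: A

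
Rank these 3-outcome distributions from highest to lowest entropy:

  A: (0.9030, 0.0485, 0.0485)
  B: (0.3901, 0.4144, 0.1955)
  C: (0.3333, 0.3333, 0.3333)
C > B > A

Key insight: Entropy is maximized by uniform distributions and minimized by concentrated distributions.

- Uniform distributions have maximum entropy log₂(3) = 1.5850 bits
- The more "peaked" or concentrated a distribution, the lower its entropy

Entropies:
  H(A) = 0.5564 bits
  H(B) = 1.5168 bits
  H(C) = 1.5850 bits

Ranking: C > B > A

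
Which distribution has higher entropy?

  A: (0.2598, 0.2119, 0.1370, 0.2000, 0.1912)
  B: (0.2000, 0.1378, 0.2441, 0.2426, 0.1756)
A

Both distributions are close to uniform, making this a harder comparison.

H(A) = 2.2933 bits
H(B) = 2.2913 bits

The distribution closer to uniform has higher entropy.
Answer: A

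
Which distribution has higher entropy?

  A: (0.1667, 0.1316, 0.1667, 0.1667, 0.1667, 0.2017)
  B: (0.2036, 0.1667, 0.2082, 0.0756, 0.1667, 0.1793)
A

Both distributions are close to uniform, making this a harder comparison.

H(A) = 2.5743 bits
H(B) = 2.5267 bits

The distribution closer to uniform has higher entropy.
Answer: A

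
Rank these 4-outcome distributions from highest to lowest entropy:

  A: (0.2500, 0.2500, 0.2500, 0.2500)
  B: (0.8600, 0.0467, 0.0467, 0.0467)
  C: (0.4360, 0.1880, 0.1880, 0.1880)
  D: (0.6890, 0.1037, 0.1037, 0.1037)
A > C > D > B

Key insight: Entropy is maximized by uniform distributions and minimized by concentrated distributions.

Entropies:
  H(A) = 2.0000 bits
  H(B) = 0.8061 bits
  H(C) = 1.8821 bits
  H(D) = 1.3872 bits

Ranking: A > C > D > B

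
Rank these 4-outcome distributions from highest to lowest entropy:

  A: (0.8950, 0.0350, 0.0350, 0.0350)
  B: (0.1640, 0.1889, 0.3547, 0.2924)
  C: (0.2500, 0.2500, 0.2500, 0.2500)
C > B > A

Key insight: Entropy is maximized by uniform distributions and minimized by concentrated distributions.

- Uniform distributions have maximum entropy log₂(4) = 2.0000 bits
- The more "peaked" or concentrated a distribution, the lower its entropy

Entropies:
  H(A) = 0.6511 bits
  H(B) = 1.9310 bits
  H(C) = 2.0000 bits

Ranking: C > B > A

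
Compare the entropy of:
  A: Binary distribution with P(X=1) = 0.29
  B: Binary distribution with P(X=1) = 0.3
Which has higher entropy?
B

For binary distributions, entropy is maximized at p=0.5 and decreases as p moves toward 0 or 1.

H(A) = H(0.29) = 0.8687 bits
H(B) = H(0.3) = 0.8813 bits

Distribution B (p=0.3) is closer to uniform (p=0.5), so it has higher entropy.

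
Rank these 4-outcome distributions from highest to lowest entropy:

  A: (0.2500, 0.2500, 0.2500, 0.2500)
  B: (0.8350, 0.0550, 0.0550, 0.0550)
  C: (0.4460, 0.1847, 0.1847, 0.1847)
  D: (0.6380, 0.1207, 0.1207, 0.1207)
A > C > D > B

Key insight: Entropy is maximized by uniform distributions and minimized by concentrated distributions.

Entropies:
  H(A) = 2.0000 bits
  H(B) = 0.9077 bits
  H(C) = 1.8696 bits
  H(D) = 1.5181 bits

Ranking: A > C > D > B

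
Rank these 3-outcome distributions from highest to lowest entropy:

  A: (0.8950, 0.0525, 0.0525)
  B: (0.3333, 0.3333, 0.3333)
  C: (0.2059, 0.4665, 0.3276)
B > C > A

Key insight: Entropy is maximized by uniform distributions and minimized by concentrated distributions.

- Uniform distributions have maximum entropy log₂(3) = 1.5850 bits
- The more "peaked" or concentrated a distribution, the lower its entropy

Entropies:
  H(A) = 0.5896 bits
  H(B) = 1.5850 bits
  H(C) = 1.5100 bits

Ranking: B > C > A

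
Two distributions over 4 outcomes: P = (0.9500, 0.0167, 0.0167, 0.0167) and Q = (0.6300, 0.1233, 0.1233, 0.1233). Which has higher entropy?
Q

P is highly concentrated on one outcome (95%), making it nearly deterministic. Q spreads its mass more evenly (max 63%). The more spread-out distribution has higher entropy: H(P) ≈ 0.366 bits, H(Q) ≈ 1.537 bits.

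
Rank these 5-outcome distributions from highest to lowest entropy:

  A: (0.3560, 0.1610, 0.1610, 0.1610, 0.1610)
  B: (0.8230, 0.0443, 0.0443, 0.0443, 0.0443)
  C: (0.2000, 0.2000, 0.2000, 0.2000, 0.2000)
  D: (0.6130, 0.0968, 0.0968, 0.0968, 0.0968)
C > A > D > B

Key insight: Entropy is maximized by uniform distributions and minimized by concentrated distributions.

Entropies:
  H(A) = 2.2273 bits
  H(B) = 1.0275 bits
  H(C) = 2.3219 bits
  H(D) = 1.7368 bits

Ranking: C > A > D > B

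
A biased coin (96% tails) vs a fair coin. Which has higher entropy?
Fair coin

The fair coin is uniform (p=0.5), maximizing binary entropy at 1 bit. The biased coin has H(0.96) ≈ 0.242 bits — its outcome is more predictable, so its entropy is lower.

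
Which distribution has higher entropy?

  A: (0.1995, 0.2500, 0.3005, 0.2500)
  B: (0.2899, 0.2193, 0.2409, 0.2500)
B

Both distributions are close to uniform, making this a harder comparison.

H(A) = 1.9852 bits
H(B) = 1.9925 bits

The distribution closer to uniform has higher entropy.
Answer: B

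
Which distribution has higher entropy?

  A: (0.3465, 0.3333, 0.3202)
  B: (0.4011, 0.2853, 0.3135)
A

Both distributions are close to uniform, making this a harder comparison.

H(A) = 1.5842 bits
H(B) = 1.5695 bits

The distribution closer to uniform has higher entropy.
Answer: A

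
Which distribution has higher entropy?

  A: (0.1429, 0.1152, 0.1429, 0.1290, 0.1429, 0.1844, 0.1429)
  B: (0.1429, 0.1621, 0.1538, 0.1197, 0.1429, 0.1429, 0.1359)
B

Both distributions are close to uniform, making this a harder comparison.

H(A) = 2.7942 bits
H(B) = 2.8019 bits

The distribution closer to uniform has higher entropy.
Answer: B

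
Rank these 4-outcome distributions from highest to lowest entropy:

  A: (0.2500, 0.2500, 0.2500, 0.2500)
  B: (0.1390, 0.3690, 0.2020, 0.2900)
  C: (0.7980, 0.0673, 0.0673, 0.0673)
A > B > C

Key insight: Entropy is maximized by uniform distributions and minimized by concentrated distributions.

- Uniform distributions have maximum entropy log₂(4) = 2.0000 bits
- The more "peaked" or concentrated a distribution, the lower its entropy

Entropies:
  H(A) = 2.0000 bits
  H(B) = 1.9105 bits
  H(C) = 1.0461 bits

Ranking: A > B > C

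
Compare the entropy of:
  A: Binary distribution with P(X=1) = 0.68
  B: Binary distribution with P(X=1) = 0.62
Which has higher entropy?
B

For binary distributions, entropy is maximized at p=0.5 and decreases as p moves toward 0 or 1.

H(A) = H(0.68) = 0.9044 bits
H(B) = H(0.62) = 0.9580 bits

Distribution B (p=0.62) is closer to uniform (p=0.5), so it has higher entropy.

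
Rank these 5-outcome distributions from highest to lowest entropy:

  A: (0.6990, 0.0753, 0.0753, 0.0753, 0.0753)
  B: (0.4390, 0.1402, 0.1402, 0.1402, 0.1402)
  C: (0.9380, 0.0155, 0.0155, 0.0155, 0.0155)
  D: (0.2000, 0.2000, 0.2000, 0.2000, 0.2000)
D > B > A > C

Key insight: Entropy is maximized by uniform distributions and minimized by concentrated distributions.

Entropies:
  H(A) = 1.4845 bits
  H(B) = 2.1112 bits
  H(C) = 0.4593 bits
  H(D) = 2.3219 bits

Ranking: D > B > A > C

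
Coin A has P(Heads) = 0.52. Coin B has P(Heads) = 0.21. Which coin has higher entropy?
A

For binary distributions, entropy is maximized at p=0.5 and decreases as p moves toward 0 or 1.

H(A) = H(0.52) = 0.9988 bits
H(B) = H(0.21) = 0.7415 bits

Distribution A (p=0.52) is closer to uniform (p=0.5), so it has higher entropy.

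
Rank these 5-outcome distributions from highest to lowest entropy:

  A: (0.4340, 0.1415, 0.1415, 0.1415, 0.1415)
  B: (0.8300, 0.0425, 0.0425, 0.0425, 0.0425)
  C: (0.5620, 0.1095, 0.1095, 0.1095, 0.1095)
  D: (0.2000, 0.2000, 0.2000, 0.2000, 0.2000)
D > A > C > B

Key insight: Entropy is maximized by uniform distributions and minimized by concentrated distributions.

Entropies:
  H(A) = 2.1194 bits
  H(B) = 0.9977 bits
  H(C) = 1.8649 bits
  H(D) = 2.3219 bits

Ranking: D > A > C > B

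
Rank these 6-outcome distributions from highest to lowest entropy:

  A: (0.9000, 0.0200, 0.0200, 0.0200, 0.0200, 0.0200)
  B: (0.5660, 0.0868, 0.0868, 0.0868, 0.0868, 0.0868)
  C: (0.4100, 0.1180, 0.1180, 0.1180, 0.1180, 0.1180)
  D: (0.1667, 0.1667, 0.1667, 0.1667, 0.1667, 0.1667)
D > C > B > A

Key insight: Entropy is maximized by uniform distributions and minimized by concentrated distributions.

Entropies:
  H(A) = 0.7012 bits
  H(B) = 1.9951 bits
  H(C) = 2.3464 bits
  H(D) = 2.5850 bits

Ranking: D > C > B > A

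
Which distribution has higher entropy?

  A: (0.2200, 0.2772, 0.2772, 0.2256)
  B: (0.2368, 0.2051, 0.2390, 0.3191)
A

Both distributions are close to uniform, making this a harder comparison.

H(A) = 1.9914 bits
H(B) = 1.9803 bits

The distribution closer to uniform has higher entropy.
Answer: A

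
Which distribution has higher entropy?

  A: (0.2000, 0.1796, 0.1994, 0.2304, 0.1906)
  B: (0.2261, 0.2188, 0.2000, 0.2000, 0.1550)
A

Both distributions are close to uniform, making this a harder comparison.

H(A) = 2.3169 bits
H(B) = 2.3104 bits

The distribution closer to uniform has higher entropy.
Answer: A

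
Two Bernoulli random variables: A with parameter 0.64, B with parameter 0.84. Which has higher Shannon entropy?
A

For binary distributions, entropy is maximized at p=0.5 and decreases as p moves toward 0 or 1.

H(A) = H(0.64) = 0.9427 bits
H(B) = H(0.84) = 0.6343 bits

Distribution A (p=0.64) is closer to uniform (p=0.5), so it has higher entropy.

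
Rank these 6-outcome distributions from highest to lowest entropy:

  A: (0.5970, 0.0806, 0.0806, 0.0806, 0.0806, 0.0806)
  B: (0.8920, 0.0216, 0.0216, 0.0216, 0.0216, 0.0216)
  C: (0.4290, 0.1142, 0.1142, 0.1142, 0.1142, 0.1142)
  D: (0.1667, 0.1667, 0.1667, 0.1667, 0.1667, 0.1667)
D > C > A > B

Key insight: Entropy is maximized by uniform distributions and minimized by concentrated distributions.

Entropies:
  H(A) = 1.9084 bits
  H(B) = 0.7446 bits
  H(C) = 2.3112 bits
  H(D) = 2.5850 bits

Ranking: D > C > A > B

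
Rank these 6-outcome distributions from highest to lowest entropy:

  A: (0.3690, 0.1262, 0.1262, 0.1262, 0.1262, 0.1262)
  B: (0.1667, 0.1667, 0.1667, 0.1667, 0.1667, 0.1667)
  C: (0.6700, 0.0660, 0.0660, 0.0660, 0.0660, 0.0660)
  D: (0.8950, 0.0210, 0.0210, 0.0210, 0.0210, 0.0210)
B > A > C > D

Key insight: Entropy is maximized by uniform distributions and minimized by concentrated distributions.

Entropies:
  H(A) = 2.4150 bits
  H(B) = 2.5850 bits
  H(C) = 1.6812 bits
  H(D) = 0.7285 bits

Ranking: B > A > C > D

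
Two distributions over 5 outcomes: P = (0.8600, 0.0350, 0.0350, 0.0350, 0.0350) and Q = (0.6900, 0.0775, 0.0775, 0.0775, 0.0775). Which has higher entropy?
Q

P is highly concentrated on one outcome (86%), making it nearly deterministic. Q spreads its mass more evenly (max 69%). The more spread-out distribution has higher entropy: H(P) ≈ 0.864 bits, H(Q) ≈ 1.513 bits.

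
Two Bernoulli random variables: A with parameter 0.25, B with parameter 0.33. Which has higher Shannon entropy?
B

For binary distributions, entropy is maximized at p=0.5 and decreases as p moves toward 0 or 1.

H(A) = H(0.25) = 0.8113 bits
H(B) = H(0.33) = 0.9149 bits

Distribution B (p=0.33) is closer to uniform (p=0.5), so it has higher entropy.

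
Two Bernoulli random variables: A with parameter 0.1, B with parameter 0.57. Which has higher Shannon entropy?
B

For binary distributions, entropy is maximized at p=0.5 and decreases as p moves toward 0 or 1.

H(A) = H(0.1) = 0.4690 bits
H(B) = H(0.57) = 0.9858 bits

Distribution B (p=0.57) is closer to uniform (p=0.5), so it has higher entropy.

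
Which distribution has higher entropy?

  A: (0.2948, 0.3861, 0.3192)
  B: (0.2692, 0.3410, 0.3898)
A

Both distributions are close to uniform, making this a harder comparison.

H(A) = 1.5754 bits
H(B) = 1.5687 bits

The distribution closer to uniform has higher entropy.
Answer: A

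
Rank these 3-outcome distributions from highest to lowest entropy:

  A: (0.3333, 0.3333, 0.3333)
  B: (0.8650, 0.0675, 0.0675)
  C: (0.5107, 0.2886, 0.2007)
A > C > B

Key insight: Entropy is maximized by uniform distributions and minimized by concentrated distributions.

- Uniform distributions have maximum entropy log₂(3) = 1.5850 bits
- The more "peaked" or concentrated a distribution, the lower its entropy

Entropies:
  H(A) = 1.5850 bits
  H(B) = 0.7060 bits
  H(C) = 1.4776 bits

Ranking: A > C > B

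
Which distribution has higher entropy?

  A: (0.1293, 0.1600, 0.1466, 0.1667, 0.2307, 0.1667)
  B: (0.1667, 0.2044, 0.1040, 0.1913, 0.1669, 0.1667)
A

Both distributions are close to uniform, making this a harder comparison.

H(A) = 2.5605 bits
H(B) = 2.5571 bits

The distribution closer to uniform has higher entropy.
Answer: A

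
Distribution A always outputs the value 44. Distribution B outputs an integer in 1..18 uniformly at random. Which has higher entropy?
B

A is deterministic, so H(A) = 0. B is uniform over 18 outcomes, so H(B) = log₂(18) = 4.170 bits. Any distribution with genuine randomness has higher entropy than a deterministic one.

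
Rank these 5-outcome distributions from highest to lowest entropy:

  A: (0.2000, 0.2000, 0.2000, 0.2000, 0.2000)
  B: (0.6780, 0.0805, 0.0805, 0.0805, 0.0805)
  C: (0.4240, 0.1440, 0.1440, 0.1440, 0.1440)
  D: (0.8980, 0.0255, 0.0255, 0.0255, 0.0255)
A > C > B > D

Key insight: Entropy is maximized by uniform distributions and minimized by concentrated distributions.

Entropies:
  H(A) = 2.3219 bits
  H(B) = 1.5505 bits
  H(C) = 2.1353 bits
  H(D) = 0.6793 bits

Ranking: A > C > B > D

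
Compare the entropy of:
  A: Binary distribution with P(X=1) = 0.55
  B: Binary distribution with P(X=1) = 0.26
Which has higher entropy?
A

For binary distributions, entropy is maximized at p=0.5 and decreases as p moves toward 0 or 1.

H(A) = H(0.55) = 0.9928 bits
H(B) = H(0.26) = 0.8267 bits

Distribution A (p=0.55) is closer to uniform (p=0.5), so it has higher entropy.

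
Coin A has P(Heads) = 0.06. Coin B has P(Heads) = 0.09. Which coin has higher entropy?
B

For binary distributions, entropy is maximized at p=0.5 and decreases as p moves toward 0 or 1.

H(A) = H(0.06) = 0.3274 bits
H(B) = H(0.09) = 0.4365 bits

Distribution B (p=0.09) is closer to uniform (p=0.5), so it has higher entropy.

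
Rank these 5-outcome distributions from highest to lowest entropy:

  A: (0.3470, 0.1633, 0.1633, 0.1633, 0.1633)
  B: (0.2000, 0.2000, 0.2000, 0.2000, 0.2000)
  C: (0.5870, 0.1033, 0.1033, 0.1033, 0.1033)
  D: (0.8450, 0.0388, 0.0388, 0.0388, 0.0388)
B > A > C > D

Key insight: Entropy is maximized by uniform distributions and minimized by concentrated distributions.

Entropies:
  H(A) = 2.2374 bits
  H(B) = 2.3219 bits
  H(C) = 1.8040 bits
  H(D) = 0.9322 bits

Ranking: B > A > C > D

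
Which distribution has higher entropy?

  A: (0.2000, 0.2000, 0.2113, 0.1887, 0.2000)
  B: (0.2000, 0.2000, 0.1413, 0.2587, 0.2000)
A

Both distributions are close to uniform, making this a harder comparison.

H(A) = 2.3210 bits
H(B) = 2.2967 bits

The distribution closer to uniform has higher entropy.
Answer: A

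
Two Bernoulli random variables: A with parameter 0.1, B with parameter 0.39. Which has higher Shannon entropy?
B

For binary distributions, entropy is maximized at p=0.5 and decreases as p moves toward 0 or 1.

H(A) = H(0.1) = 0.4690 bits
H(B) = H(0.39) = 0.9648 bits

Distribution B (p=0.39) is closer to uniform (p=0.5), so it has higher entropy.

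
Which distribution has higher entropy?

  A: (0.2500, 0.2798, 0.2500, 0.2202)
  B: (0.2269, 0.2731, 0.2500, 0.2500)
B

Both distributions are close to uniform, making this a harder comparison.

H(A) = 1.9949 bits
H(B) = 1.9969 bits

The distribution closer to uniform has higher entropy.
Answer: B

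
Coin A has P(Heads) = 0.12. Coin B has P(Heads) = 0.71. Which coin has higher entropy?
B

For binary distributions, entropy is maximized at p=0.5 and decreases as p moves toward 0 or 1.

H(A) = H(0.12) = 0.5294 bits
H(B) = H(0.71) = 0.8687 bits

Distribution B (p=0.71) is closer to uniform (p=0.5), so it has higher entropy.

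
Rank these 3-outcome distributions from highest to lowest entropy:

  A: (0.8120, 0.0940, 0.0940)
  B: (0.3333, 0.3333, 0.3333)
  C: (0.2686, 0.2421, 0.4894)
B > C > A

Key insight: Entropy is maximized by uniform distributions and minimized by concentrated distributions.

- Uniform distributions have maximum entropy log₂(3) = 1.5850 bits
- The more "peaked" or concentrated a distribution, the lower its entropy

Entropies:
  H(A) = 0.8853 bits
  H(B) = 1.5850 bits
  H(C) = 1.5093 bits

Ranking: B > C > A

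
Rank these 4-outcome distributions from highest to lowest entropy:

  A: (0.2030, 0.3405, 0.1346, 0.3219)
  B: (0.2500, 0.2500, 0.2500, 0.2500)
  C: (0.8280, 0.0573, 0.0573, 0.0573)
B > A > C

Key insight: Entropy is maximized by uniform distributions and minimized by concentrated distributions.

- Uniform distributions have maximum entropy log₂(4) = 2.0000 bits
- The more "peaked" or concentrated a distribution, the lower its entropy

Entropies:
  H(A) = 1.9121 bits
  H(B) = 2.0000 bits
  H(C) = 0.9349 bits

Ranking: B > A > C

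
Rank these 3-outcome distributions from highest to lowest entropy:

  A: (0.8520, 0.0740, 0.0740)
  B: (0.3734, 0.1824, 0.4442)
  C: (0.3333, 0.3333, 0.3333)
C > B > A

Key insight: Entropy is maximized by uniform distributions and minimized by concentrated distributions.

- Uniform distributions have maximum entropy log₂(3) = 1.5850 bits
- The more "peaked" or concentrated a distribution, the lower its entropy

Entropies:
  H(A) = 0.7528 bits
  H(B) = 1.4985 bits
  H(C) = 1.5850 bits

Ranking: C > B > A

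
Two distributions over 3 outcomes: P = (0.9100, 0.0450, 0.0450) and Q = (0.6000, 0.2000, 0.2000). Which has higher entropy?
Q

P is highly concentrated on one outcome (91%), making it nearly deterministic. Q spreads its mass more evenly (max 60%). The more spread-out distribution has higher entropy: H(P) ≈ 0.526 bits, H(Q) ≈ 1.371 bits.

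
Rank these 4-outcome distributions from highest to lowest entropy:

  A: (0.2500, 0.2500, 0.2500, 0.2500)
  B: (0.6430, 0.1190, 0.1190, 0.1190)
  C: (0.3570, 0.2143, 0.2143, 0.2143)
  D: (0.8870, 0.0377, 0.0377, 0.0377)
A > C > B > D

Key insight: Entropy is maximized by uniform distributions and minimized by concentrated distributions.

Entropies:
  H(A) = 2.0000 bits
  H(B) = 1.5060 bits
  H(C) = 1.9593 bits
  H(D) = 0.6880 bits

Ranking: A > C > B > D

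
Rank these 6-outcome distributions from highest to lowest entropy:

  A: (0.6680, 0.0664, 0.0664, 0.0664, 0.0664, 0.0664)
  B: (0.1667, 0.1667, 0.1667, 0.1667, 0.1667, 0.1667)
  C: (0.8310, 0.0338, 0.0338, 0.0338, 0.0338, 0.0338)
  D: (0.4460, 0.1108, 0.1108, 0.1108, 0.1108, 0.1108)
B > D > A > C

Key insight: Entropy is maximized by uniform distributions and minimized by concentrated distributions.

Entropies:
  H(A) = 1.6878 bits
  H(B) = 2.5850 bits
  H(C) = 1.0478 bits
  H(D) = 2.2779 bits

Ranking: B > D > A > C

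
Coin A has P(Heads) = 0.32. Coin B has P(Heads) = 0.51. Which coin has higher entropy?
B

For binary distributions, entropy is maximized at p=0.5 and decreases as p moves toward 0 or 1.

H(A) = H(0.32) = 0.9044 bits
H(B) = H(0.51) = 0.9997 bits

Distribution B (p=0.51) is closer to uniform (p=0.5), so it has higher entropy.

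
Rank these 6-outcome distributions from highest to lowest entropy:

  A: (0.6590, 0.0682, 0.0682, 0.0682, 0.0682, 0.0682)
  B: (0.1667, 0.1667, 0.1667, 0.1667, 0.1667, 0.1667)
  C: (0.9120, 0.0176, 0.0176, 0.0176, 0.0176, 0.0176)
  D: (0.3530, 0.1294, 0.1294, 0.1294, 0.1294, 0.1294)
B > D > A > C

Key insight: Entropy is maximized by uniform distributions and minimized by concentrated distributions.

Entropies:
  H(A) = 1.7175 bits
  H(B) = 2.5850 bits
  H(C) = 0.6341 bits
  H(D) = 2.4390 bits

Ranking: B > D > A > C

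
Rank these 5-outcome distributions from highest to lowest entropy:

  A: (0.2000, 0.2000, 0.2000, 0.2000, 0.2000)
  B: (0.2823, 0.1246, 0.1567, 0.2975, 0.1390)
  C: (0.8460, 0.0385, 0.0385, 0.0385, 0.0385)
A > B > C

Key insight: Entropy is maximized by uniform distributions and minimized by concentrated distributions.

- Uniform distributions have maximum entropy log₂(5) = 2.3219 bits
- The more "peaked" or concentrated a distribution, the lower its entropy

Entropies:
  H(A) = 2.3219 bits
  H(B) = 2.2244 bits
  H(C) = 0.9278 bits

Ranking: A > B > C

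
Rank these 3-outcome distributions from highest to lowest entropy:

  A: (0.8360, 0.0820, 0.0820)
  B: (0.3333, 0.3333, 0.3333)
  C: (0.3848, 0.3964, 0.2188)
B > C > A

Key insight: Entropy is maximized by uniform distributions and minimized by concentrated distributions.

- Uniform distributions have maximum entropy log₂(3) = 1.5850 bits
- The more "peaked" or concentrated a distribution, the lower its entropy

Entropies:
  H(A) = 0.8078 bits
  H(B) = 1.5850 bits
  H(C) = 1.5391 bits

Ranking: B > C > A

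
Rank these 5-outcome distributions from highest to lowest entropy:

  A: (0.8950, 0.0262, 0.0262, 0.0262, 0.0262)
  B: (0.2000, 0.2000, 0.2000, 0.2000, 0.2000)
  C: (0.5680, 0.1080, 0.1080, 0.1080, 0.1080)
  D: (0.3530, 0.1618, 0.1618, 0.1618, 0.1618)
B > D > C > A

Key insight: Entropy is maximized by uniform distributions and minimized by concentrated distributions.

Entropies:
  H(A) = 0.6946 bits
  H(B) = 2.3219 bits
  H(C) = 1.8506 bits
  H(D) = 2.2307 bits

Ranking: B > D > C > A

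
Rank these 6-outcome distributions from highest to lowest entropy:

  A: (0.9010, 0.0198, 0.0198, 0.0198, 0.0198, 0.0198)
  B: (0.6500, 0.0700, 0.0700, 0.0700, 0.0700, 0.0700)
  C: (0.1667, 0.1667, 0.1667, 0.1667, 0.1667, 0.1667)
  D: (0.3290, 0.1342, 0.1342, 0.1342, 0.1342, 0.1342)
C > D > B > A

Key insight: Entropy is maximized by uniform distributions and minimized by concentrated distributions.

Entropies:
  H(A) = 0.6957 bits
  H(B) = 1.7467 bits
  H(C) = 2.5850 bits
  H(D) = 2.4719 bits

Ranking: C > D > B > A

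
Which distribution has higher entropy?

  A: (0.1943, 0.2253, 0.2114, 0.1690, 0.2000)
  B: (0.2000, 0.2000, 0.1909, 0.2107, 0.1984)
B

Both distributions are close to uniform, making this a harder comparison.

H(A) = 2.3155 bits
H(B) = 2.3212 bits

The distribution closer to uniform has higher entropy.
Answer: B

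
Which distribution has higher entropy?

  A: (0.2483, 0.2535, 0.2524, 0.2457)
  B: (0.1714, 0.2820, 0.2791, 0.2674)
A

Both distributions are close to uniform, making this a harder comparison.

H(A) = 1.9999 bits
H(B) = 1.9739 bits

The distribution closer to uniform has higher entropy.
Answer: A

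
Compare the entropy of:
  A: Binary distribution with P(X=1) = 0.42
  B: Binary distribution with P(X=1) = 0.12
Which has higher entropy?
A

For binary distributions, entropy is maximized at p=0.5 and decreases as p moves toward 0 or 1.

H(A) = H(0.42) = 0.9815 bits
H(B) = H(0.12) = 0.5294 bits

Distribution A (p=0.42) is closer to uniform (p=0.5), so it has higher entropy.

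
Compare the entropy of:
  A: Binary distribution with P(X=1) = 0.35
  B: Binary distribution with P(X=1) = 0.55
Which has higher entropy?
B

For binary distributions, entropy is maximized at p=0.5 and decreases as p moves toward 0 or 1.

H(A) = H(0.35) = 0.9341 bits
H(B) = H(0.55) = 0.9928 bits

Distribution B (p=0.55) is closer to uniform (p=0.5), so it has higher entropy.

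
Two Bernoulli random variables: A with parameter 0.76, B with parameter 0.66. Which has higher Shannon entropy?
B

For binary distributions, entropy is maximized at p=0.5 and decreases as p moves toward 0 or 1.

H(A) = H(0.76) = 0.7950 bits
H(B) = H(0.66) = 0.9248 bits

Distribution B (p=0.66) is closer to uniform (p=0.5), so it has higher entropy.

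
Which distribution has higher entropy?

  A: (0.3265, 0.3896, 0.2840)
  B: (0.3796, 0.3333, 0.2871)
B

Both distributions are close to uniform, making this a harder comparison.

H(A) = 1.5728 bits
H(B) = 1.5757 bits

The distribution closer to uniform has higher entropy.
Answer: B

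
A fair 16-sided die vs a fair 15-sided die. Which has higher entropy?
16-sided die

Both are uniform distributions; for uniform over n outcomes, H = log₂(n). H(16-sided) = log₂(16) = 4.000 bits and H(15-sided) = log₂(15) = 3.907 bits. More outcomes in a uniform distribution means higher entropy.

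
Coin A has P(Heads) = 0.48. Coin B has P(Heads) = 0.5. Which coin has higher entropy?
B

For binary distributions, entropy is maximized at p=0.5 and decreases as p moves toward 0 or 1.

H(A) = H(0.48) = 0.9988 bits
H(B) = H(0.5) = 1.0000 bits

Distribution B (p=0.5) is closer to uniform (p=0.5), so it has higher entropy.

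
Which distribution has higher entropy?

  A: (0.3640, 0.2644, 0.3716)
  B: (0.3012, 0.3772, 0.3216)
B

Both distributions are close to uniform, making this a harder comparison.

H(A) = 1.5688 bits
H(B) = 1.5784 bits

The distribution closer to uniform has higher entropy.
Answer: B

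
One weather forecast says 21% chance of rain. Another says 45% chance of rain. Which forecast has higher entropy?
45% forecast

Treat each forecast as a Bernoulli distribution. Binary entropy is maximized at p=0.5 and falls off symmetrically toward 0 or 1. The 45% forecast is closer to 50%, so it is more uncertain. H(21%) ≈ 0.741 bits, H(45%) ≈ 0.993 bits.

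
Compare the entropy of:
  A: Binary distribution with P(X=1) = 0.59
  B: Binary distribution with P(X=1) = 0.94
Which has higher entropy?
A

For binary distributions, entropy is maximized at p=0.5 and decreases as p moves toward 0 or 1.

H(A) = H(0.59) = 0.9765 bits
H(B) = H(0.94) = 0.3274 bits

Distribution A (p=0.59) is closer to uniform (p=0.5), so it has higher entropy.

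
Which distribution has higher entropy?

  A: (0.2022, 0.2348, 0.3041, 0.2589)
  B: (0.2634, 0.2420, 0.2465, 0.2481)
B

Both distributions are close to uniform, making this a harder comparison.

H(A) = 1.9841 bits
H(B) = 1.9993 bits

The distribution closer to uniform has higher entropy.
Answer: B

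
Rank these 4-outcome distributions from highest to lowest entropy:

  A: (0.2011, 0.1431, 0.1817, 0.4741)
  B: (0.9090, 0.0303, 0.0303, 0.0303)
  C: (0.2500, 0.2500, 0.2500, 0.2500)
C > A > B

Key insight: Entropy is maximized by uniform distributions and minimized by concentrated distributions.

- Uniform distributions have maximum entropy log₂(4) = 2.0000 bits
- The more "peaked" or concentrated a distribution, the lower its entropy

Entropies:
  H(A) = 1.8242 bits
  H(B) = 0.5840 bits
  H(C) = 2.0000 bits

Ranking: C > A > B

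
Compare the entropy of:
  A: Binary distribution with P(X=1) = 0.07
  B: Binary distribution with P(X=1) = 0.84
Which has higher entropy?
B

For binary distributions, entropy is maximized at p=0.5 and decreases as p moves toward 0 or 1.

H(A) = H(0.07) = 0.3659 bits
H(B) = H(0.84) = 0.6343 bits

Distribution B (p=0.84) is closer to uniform (p=0.5), so it has higher entropy.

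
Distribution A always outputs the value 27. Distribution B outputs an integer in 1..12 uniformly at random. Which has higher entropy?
B

A is deterministic, so H(A) = 0. B is uniform over 12 outcomes, so H(B) = log₂(12) = 3.585 bits. Any distribution with genuine randomness has higher entropy than a deterministic one.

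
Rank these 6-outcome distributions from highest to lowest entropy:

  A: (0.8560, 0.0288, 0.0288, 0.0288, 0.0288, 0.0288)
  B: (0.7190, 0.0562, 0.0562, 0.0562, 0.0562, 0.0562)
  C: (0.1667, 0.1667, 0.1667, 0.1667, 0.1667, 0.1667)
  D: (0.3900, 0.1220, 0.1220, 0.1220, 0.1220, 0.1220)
C > D > B > A

Key insight: Entropy is maximized by uniform distributions and minimized by concentrated distributions.

Entropies:
  H(A) = 0.9290 bits
  H(B) = 1.5093 bits
  H(C) = 2.5850 bits
  H(D) = 2.3812 bits

Ranking: C > D > B > A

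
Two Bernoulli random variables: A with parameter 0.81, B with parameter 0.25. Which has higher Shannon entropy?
B

For binary distributions, entropy is maximized at p=0.5 and decreases as p moves toward 0 or 1.

H(A) = H(0.81) = 0.7015 bits
H(B) = H(0.25) = 0.8113 bits

Distribution B (p=0.25) is closer to uniform (p=0.5), so it has higher entropy.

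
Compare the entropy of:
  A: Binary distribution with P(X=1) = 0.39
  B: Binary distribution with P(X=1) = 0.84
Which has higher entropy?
A

For binary distributions, entropy is maximized at p=0.5 and decreases as p moves toward 0 or 1.

H(A) = H(0.39) = 0.9648 bits
H(B) = H(0.84) = 0.6343 bits

Distribution A (p=0.39) is closer to uniform (p=0.5), so it has higher entropy.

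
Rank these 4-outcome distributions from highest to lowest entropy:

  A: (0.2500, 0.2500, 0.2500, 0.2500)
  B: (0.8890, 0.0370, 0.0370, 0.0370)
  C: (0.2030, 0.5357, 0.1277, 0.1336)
A > C > B

Key insight: Entropy is maximized by uniform distributions and minimized by concentrated distributions.

- Uniform distributions have maximum entropy log₂(4) = 2.0000 bits
- The more "peaked" or concentrated a distribution, the lower its entropy

Entropies:
  H(A) = 2.0000 bits
  H(B) = 0.6789 bits
  H(C) = 1.7165 bits

Ranking: A > C > B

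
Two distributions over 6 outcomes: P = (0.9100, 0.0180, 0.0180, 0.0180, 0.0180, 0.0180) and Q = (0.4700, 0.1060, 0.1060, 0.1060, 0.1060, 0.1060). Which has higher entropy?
Q

P is highly concentrated on one outcome (91%), making it nearly deterministic. Q spreads its mass more evenly (max 47%). The more spread-out distribution has higher entropy: H(P) ≈ 0.645 bits, H(Q) ≈ 2.228 bits.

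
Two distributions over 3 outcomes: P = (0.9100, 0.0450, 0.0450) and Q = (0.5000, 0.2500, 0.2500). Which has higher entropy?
Q

P is highly concentrated on one outcome (91%), making it nearly deterministic. Q spreads its mass more evenly (max 50%). The more spread-out distribution has higher entropy: H(P) ≈ 0.526 bits, H(Q) ≈ 1.500 bits.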